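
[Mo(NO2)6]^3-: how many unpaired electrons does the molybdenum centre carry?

3 unpaired electrons

Each nitro (N-bound nitrite) is −1; balancing the −3 overall charge requires Mo(III).
Molybdenum is a group-6 element; Mo(III) is therefore d³.
In an octahedral field the d³ configuration is t₂g³e_g⁰ (only one arrangement possible), giving 3 unpaired electrons.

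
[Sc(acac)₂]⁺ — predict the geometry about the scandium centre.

tetrahedral

Ligand charges: each acetylacetonate is −1. With an overall charge of +1 the scandium centre must be in the +3 oxidation state.
Sc sits in group 3, so the d-electron count is 3 − 3 = 0.
Counting donor atoms: 2×acetylacetonate (bidentate) → 4 donors. Coordination number = 4.
A d⁰ ion has no crystal-field stabilisation preference between square planar and tetrahedral, so four ligands adopt the sterically favoured tetrahedral geometry.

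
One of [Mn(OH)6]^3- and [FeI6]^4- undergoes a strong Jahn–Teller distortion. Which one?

[Mn(OH)6]^3-

[Mn(OH)6]^3-: Each hydroxide is −1; balancing the −3 overall charge requires Mn(III). Mn sits in group 7, so the d-electron count is 7 − 3 = 4. Hydroxide is a weak-field ligand for a first-row metal, so the complex is high-spin. The t₂g³e_g¹ (high-spin) configuration has an unevenly filled e_g set; the Jahn–Teller theorem predicts a tetragonal distortion (typically axial elongation) to lift the degeneracy.
[FeI6]^4-: Summing ligand charges against the −4 overall charge gives an oxidation state of +2 for iron. Group 8 minus oxidation state 2 gives a d⁶ configuration. Iodide is a weak-field ligand for a first-row metal, so the complex is high-spin. The d⁶ configuration leaves the e_g set evenly filled (or empty) — no strong Jahn–Teller driving force.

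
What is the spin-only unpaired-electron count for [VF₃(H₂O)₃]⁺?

Each fluoride is −1; water is neutral; balancing the +1 overall charge requires V(IV).
V sits in group 5, so the d-electron count is 5 − 4 = 1.
In an octahedral field the d¹ configuration is t₂g¹e_g⁰ (only one arrangement possible), giving 1 unpaired electron.

1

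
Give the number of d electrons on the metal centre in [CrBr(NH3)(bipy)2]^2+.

d³

Each bromide is −1; ammonia is neutral; 2,2′-bipyridine is neutral; balancing the +2 overall charge requires Cr(III).
Cr sits in group 6, so the d-electron count is 6 − 3 = 3.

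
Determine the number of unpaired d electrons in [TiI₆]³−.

Summing ligand charges against the −3 overall charge gives an oxidation state of +3 for titanium.
Titanium is a group-4 element; Ti(III) is therefore d¹.
In an octahedral field the d¹ configuration is t₂g¹e_g⁰ (only one arrangement possible), giving 1 unpaired electron.

1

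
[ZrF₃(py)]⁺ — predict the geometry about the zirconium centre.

tetrahedral

Summing ligand charges against the +1 overall charge gives an oxidation state of +4 for zirconium.
Zirconium is a group-4 element; Zr(IV) is therefore d⁰.
Coordination number: 4.
A d⁰ ion has no crystal-field stabilisation preference between square planar and tetrahedral, so four ligands adopt the sterically favoured tetrahedral geometry.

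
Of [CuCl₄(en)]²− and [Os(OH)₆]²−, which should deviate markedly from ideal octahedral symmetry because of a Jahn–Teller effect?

[CuCl₄(en)]²−

[CuCl₄(en)]²−: Each chloride is −1; ethylenediamine is neutral; balancing the −2 overall charge requires Cu(II). Copper is a group-11 element; Cu(II) is therefore d⁹. The t₂g⁶e_g³ configuration has an unevenly filled e_g set; the Jahn–Teller theorem predicts a tetragonal distortion (typically axial elongation) to lift the degeneracy.
[Os(OH)₆]²−: Ligand charges: each hydroxide is −1. With an overall charge of −2 the osmium centre must be in the +4 oxidation state. Os sits in group 8, so the d-electron count is 8 − 4 = 4. A 5d ion has a large Δₒ and is invariably low-spin. The d⁴ configuration leaves the e_g set evenly filled (or empty) — no strong Jahn–Teller driving force.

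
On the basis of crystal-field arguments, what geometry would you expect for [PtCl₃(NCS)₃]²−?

Each chloride is −1; each isothiocyanate is −1; balancing the −2 overall charge requires Pt(IV).
Platinum is a group-10 element; Pt(IV) is therefore d⁶.
Coordination number: 6.
Six donors around a single metal centre give an octahedral coordination sphere.

octahedral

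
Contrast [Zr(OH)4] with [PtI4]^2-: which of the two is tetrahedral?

For [Zr(OH)4]: Ligand charges: each hydroxide is −1. With an overall charge of 0 the zirconium centre must be in the +4 oxidation state. Zirconium is a group-4 element; Zr(IV) is therefore d⁰. A d⁰ ion has no crystal-field stabilisation preference between square planar and tetrahedral, so four ligands adopt the sterically favoured tetrahedral geometry. → tetrahedral.
For [PtI4]^2-: Each iodide is −1; balancing the −2 overall charge requires Pt(II). Platinum is a group-10 element; Pt(II) is therefore d⁸. A 5d d⁸ ion has a large crystal-field splitting; square planar leaves the high-energy d_{x²−y²} orbital empty and maximises CFSE. → square planar.

[Zr(OH)4]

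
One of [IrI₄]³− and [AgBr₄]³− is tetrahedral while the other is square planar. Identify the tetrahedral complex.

[AgBr₄]³−

For [IrI₄]³−: Summing ligand charges against the −3 overall charge gives an oxidation state of +1 for iridium. Iridium is a group-9 element; Ir(I) is therefore d⁸. A 5d d⁸ ion has a large crystal-field splitting; square planar leaves the high-energy d_{x²−y²} orbital empty and maximises CFSE. → square planar.
For [AgBr₄]³−: Each bromide is −1; balancing the −3 overall charge requires Ag(I). Group 11 minus oxidation state 1 gives a d¹⁰ configuration. A d¹⁰ ion has no crystal-field stabilisation preference between square planar and tetrahedral, so four ligands adopt the sterically favoured tetrahedral geometry. → tetrahedral.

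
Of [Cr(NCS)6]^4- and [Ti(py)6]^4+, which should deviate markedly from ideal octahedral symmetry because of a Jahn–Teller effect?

[Cr(NCS)6]^4-

[Cr(NCS)6]^4-: Each isothiocyanate is −1; balancing the −4 overall charge requires Cr(II). Cr sits in group 6, so the d-electron count is 6 − 2 = 4. Isothiocyanate is a weak-field ligand for a first-row metal, so the complex is high-spin. The t₂g³e_g¹ (high-spin) configuration has an unevenly filled e_g set; the Jahn–Teller theorem predicts a tetragonal distortion (typically axial elongation) to lift the degeneracy.
[Ti(py)6]^4+: Ligand charges: pyridine is neutral. With an overall charge of +4 the titanium centre must be in the +4 oxidation state. Titanium is a group-4 element; Ti(IV) is therefore d⁰. The d⁰ configuration leaves the e_g set evenly filled (or empty) — no strong Jahn–Teller driving force.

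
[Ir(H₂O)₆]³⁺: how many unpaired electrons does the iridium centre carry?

0

Water is neutral; balancing the +3 overall charge requires Ir(III).
Group 9 minus oxidation state 3 gives a d⁶ configuration.
The spin state decides the count: a 5d ion has a large Δₒ and is invariably low-spin.
An octahedral low-spin d⁶ ion is t₂g⁶e_g⁰, giving 0 unpaired electrons.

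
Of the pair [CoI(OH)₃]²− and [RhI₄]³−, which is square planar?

For [CoI(OH)₃]²−: Each iodide is −1; each hydroxide is −1; balancing the −2 overall charge requires Co(II). Co sits in group 9, so the d-electron count is 9 − 2 = 7. For a high-spin 3d d⁷ ion with weak-field ligands the small Δₜ gives little square-planar CFSE advantage, so four ligands adopt the sterically favoured tetrahedral geometry. → tetrahedral.
For [RhI₄]³−: Summing ligand charges against the −3 overall charge gives an oxidation state of +1 for rhodium. Rhodium is a group-9 element; Rh(I) is therefore d⁸. A 4d d⁸ ion has a large crystal-field splitting; square planar leaves the high-energy d_{x²−y²} orbital empty and maximises CFSE. → square planar.

[RhI₄]³−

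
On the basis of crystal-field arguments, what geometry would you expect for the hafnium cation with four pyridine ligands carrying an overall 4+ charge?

Summing ligand charges against the +4 overall charge gives an oxidation state of +4 for hafnium.
Group 4 minus oxidation state 4 gives a d⁰ configuration.
With 4 monodentate ligands the coordination number is 4.
A d⁰ ion has no crystal-field stabilisation preference between square planar and tetrahedral, so four ligands adopt the sterically favoured tetrahedral geometry.

tetrahedral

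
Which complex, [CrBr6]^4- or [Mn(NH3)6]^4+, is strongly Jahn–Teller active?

[CrBr6]^4-

[CrBr6]^4-: Summing ligand charges against the −4 overall charge gives an oxidation state of +2 for chromium. Cr sits in group 6, so the d-electron count is 6 − 2 = 4. Bromide is a weak-field ligand for a first-row metal, so the complex is high-spin. The t₂g³e_g¹ (high-spin) configuration has an unevenly filled e_g set; the Jahn–Teller theorem predicts a tetragonal distortion (typically axial elongation) to lift the degeneracy.
[Mn(NH3)6]^4+: Ammonia is neutral; balancing the +4 overall charge requires Mn(IV). Manganese is a group-7 element; Mn(IV) is therefore d³. The d³ configuration leaves the e_g set evenly filled (or empty) — no strong Jahn–Teller driving force.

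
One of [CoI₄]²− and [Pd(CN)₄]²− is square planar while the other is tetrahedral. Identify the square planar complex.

[Pd(CN)₄]²−

For [CoI₄]²−: Each iodide is −1; balancing the −2 overall charge requires Co(II). Group 9 minus oxidation state 2 gives a d⁷ configuration. For a high-spin 3d d⁷ ion with weak-field ligands the small Δₜ gives little square-planar CFSE advantage, so four ligands adopt the sterically favoured tetrahedral geometry. → tetrahedral.
For [Pd(CN)₄]²−: Ligand charges: each cyanide is −1. With an overall charge of −2 the palladium centre must be in the +2 oxidation state. Palladium is a group-10 element; Pd(II) is therefore d⁸. A 4d d⁸ ion has a large crystal-field splitting; square planar leaves the high-energy d_{x²−y²} orbital empty and maximises CFSE. → square planar.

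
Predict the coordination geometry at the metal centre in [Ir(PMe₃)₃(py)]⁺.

Summing ligand charges against the +1 overall charge gives an oxidation state of +1 for iridium.
Group 9 minus oxidation state 1 gives a d⁸ configuration.
Coordination number: 4.
A 5d d⁸ ion has a large crystal-field splitting; square planar leaves the high-energy d_{x²−y²} orbital empty and maximises CFSE.

square planar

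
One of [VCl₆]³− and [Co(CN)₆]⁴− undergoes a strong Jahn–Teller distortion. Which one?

[Co(CN)₆]⁴−

[VCl₆]³−: Ligand charges: each chloride is −1. With an overall charge of −3 the vanadium centre must be in the +3 oxidation state. Group 5 minus oxidation state 3 gives a d² configuration. The d² configuration leaves the e_g set evenly filled (or empty) — no strong Jahn–Teller driving force.
[Co(CN)₆]⁴−: Each cyanide is −1; balancing the −4 overall charge requires Co(II). Group 9 minus oxidation state 2 gives a d⁷ configuration. Cyanide is a strong-field ligand (high in the spectrochemical series) for a first-row metal, so the complex is low-spin. The t₂g⁶e_g¹ (low-spin) configuration has an unevenly filled e_g set; the Jahn–Teller theorem predicts a tetragonal distortion (typically axial elongation) to lift the degeneracy.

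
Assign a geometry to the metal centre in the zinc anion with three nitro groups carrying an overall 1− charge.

trigonal planar

Ligand charges: each nitro (N-bound nitrite) is −1. With an overall charge of −1 the zinc centre must be in the +2 oxidation state.
Group 12 minus oxidation state 2 gives a d¹⁰ configuration.
With 3 monodentate ligands the coordination number is 3.
Three ligands around a d¹⁰ centre minimise repulsion in a trigonal-planar arrangement.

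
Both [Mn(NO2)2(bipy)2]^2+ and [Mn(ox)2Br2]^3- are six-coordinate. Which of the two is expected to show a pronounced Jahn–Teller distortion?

[Mn(NO2)2(bipy)2]^2+: Summing ligand charges against the +2 overall charge gives an oxidation state of +4 for manganese. Manganese is a group-7 element; Mn(IV) is therefore d³. The d³ configuration leaves the e_g set evenly filled (or empty) — no strong Jahn–Teller driving force.
[Mn(ox)2Br2]^3-: Ligand charges: each oxalate is −2; each bromide is −1. With an overall charge of −3 the manganese centre must be in the +3 oxidation state. Mn sits in group 7, so the d-electron count is 7 − 3 = 4. Bromide and oxalate are weak-field ligands for a first-row metal, so the complex is high-spin. The t₂g³e_g¹ (high-spin) configuration has an unevenly filled e_g set; the Jahn–Teller theorem predicts a tetragonal distortion (typically axial elongation) to lift the degeneracy.

[Mn(ox)2Br2]^3-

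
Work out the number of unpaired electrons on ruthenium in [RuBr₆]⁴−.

Each bromide is −1; balancing the −4 overall charge requires Ru(II).
Ruthenium is a group-8 element; Ru(II) is therefore d⁶.
The spin state decides the count: a 4d ion has a large Δₒ and is invariably low-spin.
An octahedral low-spin d⁶ ion is t₂g⁶e_g⁰, giving 0 unpaired electrons.

0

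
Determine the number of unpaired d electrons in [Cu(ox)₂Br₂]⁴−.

Ligand charges: each oxalate is −2; each bromide is −1. With an overall charge of −4 the copper centre must be in the +2 oxidation state.
Cu sits in group 11, so the d-electron count is 11 − 2 = 9.
Counting donor atoms: 2×oxalate (bidentate) → 4 donors; 2×bromide (monodentate) → 2 donors. Coordination number = 6.
In an octahedral field the d⁹ configuration is t₂g⁶e_g³ (only one arrangement possible), giving 1 unpaired electron.

1 unpaired electron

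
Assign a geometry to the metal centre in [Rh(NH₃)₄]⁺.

Ammonia is neutral; balancing the +1 overall charge requires Rh(I).
Rh sits in group 9, so the d-electron count is 9 − 1 = 8.
Coordination number: 4.
A 4d d⁸ ion has a large crystal-field splitting; square planar leaves the high-energy d_{x²−y²} orbital empty and maximises CFSE.

square planar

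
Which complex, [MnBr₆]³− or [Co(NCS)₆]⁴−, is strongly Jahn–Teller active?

[MnBr₆]³−: Ligand charges: each bromide is −1. With an overall charge of −3 the manganese centre must be in the +3 oxidation state. Mn sits in group 7, so the d-electron count is 7 − 3 = 4. Bromide is a weak-field ligand for a first-row metal, so the complex is high-spin. The t₂g³e_g¹ (high-spin) configuration has an unevenly filled e_g set; the Jahn–Teller theorem predicts a tetragonal distortion (typically axial elongation) to lift the degeneracy.
[Co(NCS)₆]⁴−: Ligand charges: each isothiocyanate is −1. With an overall charge of −4 the cobalt centre must be in the +2 oxidation state. Co sits in group 9, so the d-electron count is 9 − 2 = 7. Isothiocyanate is a weak-field ligand for a first-row metal, so the complex is high-spin. The d⁷ configuration leaves the e_g set evenly filled (or empty) — no strong Jahn–Teller driving force.

[MnBr₆]³−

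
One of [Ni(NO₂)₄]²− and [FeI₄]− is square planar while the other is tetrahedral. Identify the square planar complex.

For [Ni(NO₂)₄]²−: Ligand charges: each nitro (N-bound nitrite) is −1. With an overall charge of −2 the nickel centre must be in the +2 oxidation state. Ni sits in group 10, so the d-electron count is 10 − 2 = 8. Nitro (N-bound nitrite) is a strong-field ligand (high in the spectrochemical series). A 3d d⁸ ion with strong-field ligands gains enough CFSE to favour square planar over tetrahedral. → square planar.
For [FeI₄]−: Summing ligand charges against the −1 overall charge gives an oxidation state of +3 for iron. Group 8 minus oxidation state 3 gives a d⁵ configuration. A high-spin d⁵ ion has zero CFSE in either geometry, so four ligands adopt the sterically favoured tetrahedral geometry. → tetrahedral.

[Ni(NO₂)₄]²−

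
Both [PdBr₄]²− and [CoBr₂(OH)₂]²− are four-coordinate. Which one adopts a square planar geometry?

For [PdBr₄]²−: Summing ligand charges against the −2 overall charge gives an oxidation state of +2 for palladium. Pd sits in group 10, so the d-electron count is 10 − 2 = 8. A 4d d⁸ ion has a large crystal-field splitting; square planar leaves the high-energy d_{x²−y²} orbital empty and maximises CFSE. → square planar.
For [CoBr₂(OH)₂]²−: Ligand charges: each bromide is −1; each hydroxide is −1. With an overall charge of −2 the cobalt centre must be in the +2 oxidation state. Co sits in group 9, so the d-electron count is 9 − 2 = 7. For a high-spin 3d d⁷ ion with weak-field ligands the small Δₜ gives little square-planar CFSE advantage, so four ligands adopt the sterically favoured tetrahedral geometry. → tetrahedral.

[PdBr₄]²−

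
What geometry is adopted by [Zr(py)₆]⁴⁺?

octahedral

Summing ligand charges against the +4 overall charge gives an oxidation state of +4 for zirconium.
Zirconium is a group-4 element; Zr(IV) is therefore d⁰.
Coordination number: 6.
Six donors around a single metal centre give an octahedral coordination sphere.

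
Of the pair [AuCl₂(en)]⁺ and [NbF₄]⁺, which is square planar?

For [AuCl₂(en)]⁺: Each chloride is −1; ethylenediamine is neutral; balancing the +1 overall charge requires Au(III). Gold is a group-11 element; Au(III) is therefore d⁸. A 5d d⁸ ion has a large crystal-field splitting; square planar leaves the high-energy d_{x²−y²} orbital empty and maximises CFSE. → square planar.
For [NbF₄]⁺: Ligand charges: each fluoride is −1. With an overall charge of +1 the niobium centre must be in the +5 oxidation state. Nb sits in group 5, so the d-electron count is 5 − 5 = 0. A d⁰ ion has no crystal-field stabilisation preference between square planar and tetrahedral, so four ligands adopt the sterically favoured tetrahedral geometry. → tetrahedral.

[AuCl₂(en)]⁺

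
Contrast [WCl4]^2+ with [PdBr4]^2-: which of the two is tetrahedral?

For [WCl4]^2+: Ligand charges: each chloride is −1. With an overall charge of +2 the tungsten centre must be in the +6 oxidation state. Group 6 minus oxidation state 6 gives a d⁰ configuration. A d⁰ ion has no crystal-field stabilisation preference between square planar and tetrahedral, so four ligands adopt the sterically favoured tetrahedral geometry. → tetrahedral.
For [PdBr4]^2-: Each bromide is −1; balancing the −2 overall charge requires Pd(II). Pd sits in group 10, so the d-electron count is 10 − 2 = 8. A 4d d⁸ ion has a large crystal-field splitting; square planar leaves the high-energy d_{x²−y²} orbital empty and maximises CFSE. → square planar.

[WCl4]^2+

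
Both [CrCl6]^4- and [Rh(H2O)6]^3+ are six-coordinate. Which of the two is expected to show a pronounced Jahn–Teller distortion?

[CrCl6]^4-: Ligand charges: each chloride is −1. With an overall charge of −4 the chromium centre must be in the +2 oxidation state. Group 6 minus oxidation state 2 gives a d⁴ configuration. Chloride is a weak-field ligand for a first-row metal, so the complex is high-spin. The t₂g³e_g¹ (high-spin) configuration has an unevenly filled e_g set; the Jahn–Teller theorem predicts a tetragonal distortion (typically axial elongation) to lift the degeneracy.
[Rh(H2O)6]^3+: Summing ligand charges against the +3 overall charge gives an oxidation state of +3 for rhodium. Group 9 minus oxidation state 3 gives a d⁶ configuration. A 4d ion has a large Δₒ and is invariably low-spin. The d⁶ configuration leaves the e_g set evenly filled (or empty) — no strong Jahn–Teller driving force.

[CrCl6]^4-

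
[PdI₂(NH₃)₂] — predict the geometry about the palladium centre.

square planar

Summing ligand charges against the 0 overall charge gives an oxidation state of +2 for palladium.
Palladium is a group-10 element; Pd(II) is therefore d⁸.
With 4 monodentate ligands the coordination number is 4.
A 4d d⁸ ion has a large crystal-field splitting; square planar leaves the high-energy d_{x²−y²} orbital empty and maximises CFSE.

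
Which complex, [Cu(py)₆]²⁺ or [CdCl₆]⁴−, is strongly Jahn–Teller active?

[Cu(py)₆]²⁺: Summing ligand charges against the +2 overall charge gives an oxidation state of +2 for copper. Copper is a group-11 element; Cu(II) is therefore d⁹. The t₂g⁶e_g³ configuration has an unevenly filled e_g set; the Jahn–Teller theorem predicts a tetragonal distortion (typically axial elongation) to lift the degeneracy.
[CdCl₆]⁴−: Ligand charges: each chloride is −1. With an overall charge of −4 the cadmium centre must be in the +2 oxidation state. Cd sits in group 12, so the d-electron count is 12 − 2 = 10. The d¹⁰ configuration leaves the e_g set evenly filled (or empty) — no strong Jahn–Teller driving force.

[Cu(py)₆]²⁺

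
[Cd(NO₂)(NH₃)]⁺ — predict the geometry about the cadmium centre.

linear

Summing ligand charges against the +1 overall charge gives an oxidation state of +2 for cadmium.
Cadmium is a group-12 element; Cd(II) is therefore d¹⁰.
With 2 monodentate ligands the coordination number is 2.
A d¹⁰ ion with only two ligands adopts a linear arrangement (sp hybridisation; no CFSE preference).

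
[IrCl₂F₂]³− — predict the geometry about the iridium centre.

square planar

Summing ligand charges against the −3 overall charge gives an oxidation state of +1 for iridium.
Group 9 minus oxidation state 1 gives a d⁸ configuration.
Coordination number: 4.
A 5d d⁸ ion has a large crystal-field splitting; square planar leaves the high-energy d_{x²−y²} orbital empty and maximises CFSE.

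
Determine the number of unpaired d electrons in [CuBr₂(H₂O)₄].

Summing ligand charges against the 0 overall charge gives an oxidation state of +2 for copper.
Cu sits in group 11, so the d-electron count is 11 − 2 = 9.
In an octahedral field the d⁹ configuration is t₂g⁶e_g³ (only one arrangement possible), giving 1 unpaired electron.

1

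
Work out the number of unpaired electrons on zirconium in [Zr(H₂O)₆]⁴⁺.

Summing ligand charges against the +4 overall charge gives an oxidation state of +4 for zirconium.
Zr sits in group 4, so the d-electron count is 4 − 4 = 0.
In an octahedral field the d⁰ configuration is t₂g⁰e_g⁰, giving 0 unpaired electrons.

0 unpaired electrons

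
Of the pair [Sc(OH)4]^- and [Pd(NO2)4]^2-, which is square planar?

[Pd(NO2)4]^2-

For [Sc(OH)4]^-: Summing ligand charges against the −1 overall charge gives an oxidation state of +3 for scandium. Group 3 minus oxidation state 3 gives a d⁰ configuration. A d⁰ ion has no crystal-field stabilisation preference between square planar and tetrahedral, so four ligands adopt the sterically favoured tetrahedral geometry. → tetrahedral.
For [Pd(NO2)4]^2-: Ligand charges: each nitro (N-bound nitrite) is −1. With an overall charge of −2 the palladium centre must be in the +2 oxidation state. Group 10 minus oxidation state 2 gives a d⁸ configuration. A 4d d⁸ ion has a large crystal-field splitting; square planar leaves the high-energy d_{x²−y²} orbital empty and maximises CFSE. → square planar.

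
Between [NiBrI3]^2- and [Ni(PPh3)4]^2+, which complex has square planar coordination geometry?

[Ni(PPh3)4]^2+

For [NiBrI3]^2-: Ligand charges: each bromide is −1; each iodide is −1. With an overall charge of −2 the nickel centre must be in the +2 oxidation state. Ni sits in group 10, so the d-electron count is 10 − 2 = 8. Bromide and iodide are weak-field ligands. With weak-field ligands the CFSE gain from square planar is small, so a 3d d⁸ ion takes the sterically preferred tetrahedral geometry. → tetrahedral.
For [Ni(PPh3)4]^2+: Summing ligand charges against the +2 overall charge gives an oxidation state of +2 for nickel. Nickel is a group-10 element; Ni(II) is therefore d⁸. Triphenylphosphine is a strong-field ligand (high in the spectrochemical series). A 3d d⁸ ion with strong-field ligands gains enough CFSE to favour square planar over tetrahedral. → square planar.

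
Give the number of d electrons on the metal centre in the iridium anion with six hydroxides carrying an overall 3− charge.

d⁶

Summing ligand charges against the −3 overall charge gives an oxidation state of +3 for iridium.
Group 9 minus oxidation state 3 gives a d⁶ configuration.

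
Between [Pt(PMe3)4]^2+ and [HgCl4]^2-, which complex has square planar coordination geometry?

[Pt(PMe3)4]^2+

For [Pt(PMe3)4]^2+: Trimethylphosphine is neutral; balancing the +2 overall charge requires Pt(II). Pt sits in group 10, so the d-electron count is 10 − 2 = 8. A 5d d⁸ ion has a large crystal-field splitting; square planar leaves the high-energy d_{x²−y²} orbital empty and maximises CFSE. → square planar.
For [HgCl4]^2-: Summing ligand charges against the −2 overall charge gives an oxidation state of +2 for mercury. Group 12 minus oxidation state 2 gives a d¹⁰ configuration. A d¹⁰ ion has no crystal-field stabilisation preference between square planar and tetrahedral, so four ligands adopt the sterically favoured tetrahedral geometry. → tetrahedral.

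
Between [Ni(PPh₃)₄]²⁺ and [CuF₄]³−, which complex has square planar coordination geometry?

For [Ni(PPh₃)₄]²⁺: Summing ligand charges against the +2 overall charge gives an oxidation state of +2 for nickel. Group 10 minus oxidation state 2 gives a d⁸ configuration. Triphenylphosphine is a strong-field ligand (high in the spectrochemical series). A 3d d⁸ ion with strong-field ligands gains enough CFSE to favour square planar over tetrahedral. → square planar.
For [CuF₄]³−: Each fluoride is −1; balancing the −3 overall charge requires Cu(I). Group 11 minus oxidation state 1 gives a d¹⁰ configuration. A d¹⁰ ion has no crystal-field stabilisation preference between square planar and tetrahedral, so four ligands adopt the sterically favoured tetrahedral geometry. → tetrahedral.

[Ni(PPh₃)₄]²⁺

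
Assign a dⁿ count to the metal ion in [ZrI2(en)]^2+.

Each iodide is −1; ethylenediamine is neutral; balancing the +2 overall charge requires Zr(IV).
Group 4 minus oxidation state 4 gives a d⁰ configuration.

d0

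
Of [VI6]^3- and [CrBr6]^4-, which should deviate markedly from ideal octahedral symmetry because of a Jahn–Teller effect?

[VI6]^3-: Ligand charges: each iodide is −1. With an overall charge of −3 the vanadium centre must be in the +3 oxidation state. Vanadium is a group-5 element; V(III) is therefore d². The d² configuration leaves the e_g set evenly filled (or empty) — no strong Jahn–Teller driving force.
[CrBr6]^4-: Ligand charges: each bromide is −1. With an overall charge of −4 the chromium centre must be in the +2 oxidation state. Group 6 minus oxidation state 2 gives a d⁴ configuration. Bromide is a weak-field ligand for a first-row metal, so the complex is high-spin. The t₂g³e_g¹ (high-spin) configuration has an unevenly filled e_g set; the Jahn–Teller theorem predicts a tetragonal distortion (typically axial elongation) to lift the degeneracy.

[CrBr6]^4-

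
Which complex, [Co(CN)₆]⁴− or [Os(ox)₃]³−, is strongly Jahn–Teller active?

[Co(CN)₆]⁴−: Each cyanide is −1; balancing the −4 overall charge requires Co(II). Co sits in group 9, so the d-electron count is 9 − 2 = 7. Cyanide is a strong-field ligand (high in the spectrochemical series) for a first-row metal, so the complex is low-spin. The t₂g⁶e_g¹ (low-spin) configuration has an unevenly filled e_g set; the Jahn–Teller theorem predicts a tetragonal distortion (typically axial elongation) to lift the degeneracy.
[Os(ox)₃]³−: Summing ligand charges against the −3 overall charge gives an oxidation state of +3 for osmium. Osmium is a group-8 element; Os(III) is therefore d⁵. A 5d ion has a large Δₒ and is invariably low-spin. The d⁵ configuration leaves the e_g set evenly filled (or empty) — no strong Jahn–Teller driving force.

[Co(CN)₆]⁴−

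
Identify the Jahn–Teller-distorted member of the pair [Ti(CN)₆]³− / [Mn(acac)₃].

[Ti(CN)₆]³−: Summing ligand charges against the −3 overall charge gives an oxidation state of +3 for titanium. Titanium is a group-4 element; Ti(III) is therefore d¹. The d¹ configuration leaves the e_g set evenly filled (or empty) — no strong Jahn–Teller driving force.
[Mn(acac)₃]: Each acetylacetonate is −1; balancing the 0 overall charge requires Mn(III). Group 7 minus oxidation state 3 gives a d⁴ configuration. Acetylacetonate is a weak-field ligand for a first-row metal, so the complex is high-spin. The t₂g³e_g¹ (high-spin) configuration has an unevenly filled e_g set; the Jahn–Teller theorem predicts a tetragonal distortion (typically axial elongation) to lift the degeneracy.

[Mn(acac)₃]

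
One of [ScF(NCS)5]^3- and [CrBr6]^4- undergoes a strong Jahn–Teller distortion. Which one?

[CrBr6]^4-

[ScF(NCS)5]^3-: Ligand charges: each fluoride is −1; each isothiocyanate is −1. With an overall charge of −3 the scandium centre must be in the +3 oxidation state. Sc sits in group 3, so the d-electron count is 3 − 3 = 0. The d⁰ configuration leaves the e_g set evenly filled (or empty) — no strong Jahn–Teller driving force.
[CrBr6]^4-: Each bromide is −1; balancing the −4 overall charge requires Cr(II). Chromium is a group-6 element; Cr(II) is therefore d⁴. Bromide is a weak-field ligand for a first-row metal, so the complex is high-spin. The t₂g³e_g¹ (high-spin) configuration has an unevenly filled e_g set; the Jahn–Teller theorem predicts a tetragonal distortion (typically axial elongation) to lift the degeneracy.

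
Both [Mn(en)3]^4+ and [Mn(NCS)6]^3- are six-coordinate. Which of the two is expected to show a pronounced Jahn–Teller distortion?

[Mn(NCS)6]^3-

[Mn(en)3]^4+: Ethylenediamine is neutral; balancing the +4 overall charge requires Mn(IV). Group 7 minus oxidation state 4 gives a d³ configuration. The d³ configuration leaves the e_g set evenly filled (or empty) — no strong Jahn–Teller driving force.
[Mn(NCS)6]^3-: Ligand charges: each isothiocyanate is −1. With an overall charge of −3 the manganese centre must be in the +3 oxidation state. Manganese is a group-7 element; Mn(III) is therefore d⁴. Isothiocyanate is a weak-field ligand for a first-row metal, so the complex is high-spin. The t₂g³e_g¹ (high-spin) configuration has an unevenly filled e_g set; the Jahn–Teller theorem predicts a tetragonal distortion (typically axial elongation) to lift the degeneracy.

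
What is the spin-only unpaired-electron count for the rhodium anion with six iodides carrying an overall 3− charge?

Summing ligand charges against the −3 overall charge gives an oxidation state of +3 for rhodium.
Rh sits in group 9, so the d-electron count is 9 − 3 = 6.
The spin state decides the count: a 4d ion has a large Δₒ and is invariably low-spin.
An octahedral low-spin d⁶ ion is t₂g⁶e_g⁰, giving 0 unpaired electrons.

0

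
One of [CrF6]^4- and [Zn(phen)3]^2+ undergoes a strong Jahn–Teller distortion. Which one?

[CrF6]^4-

[CrF6]^4-: Summing ligand charges against the −4 overall charge gives an oxidation state of +2 for chromium. Group 6 minus oxidation state 2 gives a d⁴ configuration. Fluoride is a weak-field ligand for a first-row metal, so the complex is high-spin. The t₂g³e_g¹ (high-spin) configuration has an unevenly filled e_g set; the Jahn–Teller theorem predicts a tetragonal distortion (typically axial elongation) to lift the degeneracy.
[Zn(phen)3]^2+: 1,10-phenanthroline is neutral; balancing the +2 overall charge requires Zn(II). Group 12 minus oxidation state 2 gives a d¹⁰ configuration. The d¹⁰ configuration leaves the e_g set evenly filled (or empty) — no strong Jahn–Teller driving force.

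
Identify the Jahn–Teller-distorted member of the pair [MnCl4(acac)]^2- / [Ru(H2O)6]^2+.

[MnCl4(acac)]^2-

[MnCl4(acac)]^2-: Summing ligand charges against the −2 overall charge gives an oxidation state of +3 for manganese. Mn sits in group 7, so the d-electron count is 7 − 3 = 4. Acetylacetonate and chloride are weak-field ligands for a first-row metal, so the complex is high-spin. The t₂g³e_g¹ (high-spin) configuration has an unevenly filled e_g set; the Jahn–Teller theorem predicts a tetragonal distortion (typically axial elongation) to lift the degeneracy.
[Ru(H2O)6]^2+: Water is neutral; balancing the +2 overall charge requires Ru(II). Ru sits in group 8, so the d-electron count is 8 − 2 = 6. A 4d ion has a large Δₒ and is invariably low-spin. The d⁶ configuration leaves the e_g set evenly filled (or empty) — no strong Jahn–Teller driving force.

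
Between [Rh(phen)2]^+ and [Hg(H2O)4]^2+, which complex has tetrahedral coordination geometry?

[Hg(H2O)4]^2+

For [Rh(phen)2]^+: Ligand charges: 1,10-phenanthroline is neutral. With an overall charge of +1 the rhodium centre must be in the +1 oxidation state. Group 9 minus oxidation state 1 gives a d⁸ configuration. A 4d d⁸ ion has a large crystal-field splitting; square planar leaves the high-energy d_{x²−y²} orbital empty and maximises CFSE. → square planar.
For [Hg(H2O)4]^2+: Ligand charges: water is neutral. With an overall charge of +2 the mercury centre must be in the +2 oxidation state. Hg sits in group 12, so the d-electron count is 12 − 2 = 10. A d¹⁰ ion has no crystal-field stabilisation preference between square planar and tetrahedral, so four ligands adopt the sterically favoured tetrahedral geometry. → tetrahedral.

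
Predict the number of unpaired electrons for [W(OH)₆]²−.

2

Each hydroxide is −1; balancing the −2 overall charge requires W(IV).
Group 6 minus oxidation state 4 gives a d² configuration.
In an octahedral field the d² configuration is t₂g²e_g⁰ (only one arrangement possible), giving 2 unpaired electrons.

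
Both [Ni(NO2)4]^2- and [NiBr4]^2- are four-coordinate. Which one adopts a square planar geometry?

[Ni(NO2)4]^2-

For [Ni(NO2)4]^2-: Summing ligand charges against the −2 overall charge gives an oxidation state of +2 for nickel. Nickel is a group-10 element; Ni(II) is therefore d⁸. Nitro (N-bound nitrite) is a strong-field ligand (high in the spectrochemical series). A 3d d⁸ ion with strong-field ligands gains enough CFSE to favour square planar over tetrahedral. → square planar.
For [NiBr4]^2-: Ligand charges: each bromide is −1. With an overall charge of −2 the nickel centre must be in the +2 oxidation state. Group 10 minus oxidation state 2 gives a d⁸ configuration. Bromide is a weak-field ligand. With weak-field ligands the CFSE gain from square planar is small, so a 3d d⁸ ion takes the sterically preferred tetrahedral geometry. → tetrahedral.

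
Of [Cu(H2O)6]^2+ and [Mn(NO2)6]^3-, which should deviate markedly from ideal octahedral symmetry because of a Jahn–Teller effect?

[Cu(H2O)6]^2+

[Cu(H2O)6]^2+: Ligand charges: water is neutral. With an overall charge of +2 the copper centre must be in the +2 oxidation state. Cu sits in group 11, so the d-electron count is 11 − 2 = 9. The t₂g⁶e_g³ configuration has an unevenly filled e_g set; the Jahn–Teller theorem predicts a tetragonal distortion (typically axial elongation) to lift the degeneracy.
[Mn(NO2)6]^3-: Summing ligand charges against the −3 overall charge gives an oxidation state of +3 for manganese. Mn sits in group 7, so the d-electron count is 7 − 3 = 4. Nitro (N-bound nitrite) is a strong-field ligand (high in the spectrochemical series) for a first-row metal, so the complex is low-spin. The d⁴ configuration leaves the e_g set evenly filled (or empty) — no strong Jahn–Teller driving force.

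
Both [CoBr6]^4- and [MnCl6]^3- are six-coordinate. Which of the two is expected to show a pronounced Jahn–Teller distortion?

[CoBr6]^4-: Ligand charges: each bromide is −1. With an overall charge of −4 the cobalt centre must be in the +2 oxidation state. Group 9 minus oxidation state 2 gives a d⁷ configuration. Bromide is a weak-field ligand for a first-row metal, so the complex is high-spin. The d⁷ configuration leaves the e_g set evenly filled (or empty) — no strong Jahn–Teller driving force.
[MnCl6]^3-: Ligand charges: each chloride is −1. With an overall charge of −3 the manganese centre must be in the +3 oxidation state. Mn sits in group 7, so the d-electron count is 7 − 3 = 4. Chloride is a weak-field ligand for a first-row metal, so the complex is high-spin. The t₂g³e_g¹ (high-spin) configuration has an unevenly filled e_g set; the Jahn–Teller theorem predicts a tetragonal distortion (typically axial elongation) to lift the degeneracy.

[MnCl6]^3-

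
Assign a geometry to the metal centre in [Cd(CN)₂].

Each cyanide is −1; balancing the 0 overall charge requires Cd(II).
Cd sits in group 12, so the d-electron count is 12 − 2 = 10.
With 2 monodentate ligands the coordination number is 2.
A d¹⁰ ion with only two ligands adopts a linear arrangement (sp hybridisation; no CFSE preference).

linear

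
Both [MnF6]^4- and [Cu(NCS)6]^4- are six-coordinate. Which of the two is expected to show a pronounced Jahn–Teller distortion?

[Cu(NCS)6]^4-

[MnF6]^4-: Summing ligand charges against the −4 overall charge gives an oxidation state of +2 for manganese. Mn sits in group 7, so the d-electron count is 7 − 2 = 5. Fluoride is a weak-field ligand for a first-row metal, so the complex is high-spin. The d⁵ configuration leaves the e_g set evenly filled (or empty) — no strong Jahn–Teller driving force.
[Cu(NCS)6]^4-: Summing ligand charges against the −4 overall charge gives an oxidation state of +2 for copper. Group 11 minus oxidation state 2 gives a d⁹ configuration. The t₂g⁶e_g³ configuration has an unevenly filled e_g set; the Jahn–Teller theorem predicts a tetragonal distortion (typically axial elongation) to lift the degeneracy.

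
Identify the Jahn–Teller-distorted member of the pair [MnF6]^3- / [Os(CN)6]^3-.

[MnF6]^3-: Each fluoride is −1; balancing the −3 overall charge requires Mn(III). Manganese is a group-7 element; Mn(III) is therefore d⁴. Fluoride is a weak-field ligand for a first-row metal, so the complex is high-spin. The t₂g³e_g¹ (high-spin) configuration has an unevenly filled e_g set; the Jahn–Teller theorem predicts a tetragonal distortion (typically axial elongation) to lift the degeneracy.
[Os(CN)6]^3-: Ligand charges: each cyanide is −1. With an overall charge of −3 the osmium centre must be in the +3 oxidation state. Os sits in group 8, so the d-electron count is 8 − 3 = 5. A 5d ion has a large Δₒ and is invariably low-spin. The d⁵ configuration leaves the e_g set evenly filled (or empty) — no strong Jahn–Teller driving force.

[MnF6]^3-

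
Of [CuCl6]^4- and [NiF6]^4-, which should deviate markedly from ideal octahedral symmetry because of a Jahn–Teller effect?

[CuCl6]^4-: Each chloride is −1; balancing the −4 overall charge requires Cu(II). Cu sits in group 11, so the d-electron count is 11 − 2 = 9. The t₂g⁶e_g³ configuration has an unevenly filled e_g set; the Jahn–Teller theorem predicts a tetragonal distortion (typically axial elongation) to lift the degeneracy.
[NiF6]^4-: Ligand charges: each fluoride is −1. With an overall charge of −4 the nickel centre must be in the +2 oxidation state. Ni sits in group 10, so the d-electron count is 10 − 2 = 8. The d⁸ configuration leaves the e_g set evenly filled (or empty) — no strong Jahn–Teller driving force.

[CuCl6]^4-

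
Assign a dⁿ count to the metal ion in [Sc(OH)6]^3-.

Ligand charges: each hydroxide is −1. With an overall charge of −3 the scandium centre must be in the +3 oxidation state.
Group 3 minus oxidation state 3 gives a d⁰ configuration.

d⁰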